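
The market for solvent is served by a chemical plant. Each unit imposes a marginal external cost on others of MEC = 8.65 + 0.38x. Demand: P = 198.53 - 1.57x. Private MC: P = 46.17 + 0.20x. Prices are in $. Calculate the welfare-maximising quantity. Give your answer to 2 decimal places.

x* = 66.84

Social marginal cost = private MC + MEC = 54.82 + 0.58x.
Set SMC = demand: 54.82 + 0.58x = 198.53 - 1.57x → x* = 66.8419.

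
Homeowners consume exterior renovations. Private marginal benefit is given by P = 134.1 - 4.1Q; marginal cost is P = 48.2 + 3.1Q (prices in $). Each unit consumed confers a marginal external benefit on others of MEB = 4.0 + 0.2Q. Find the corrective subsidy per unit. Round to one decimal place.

subsidy = $6.6 per unit

Social marginal benefit = demand + MEB = 138.1 - 3.9Q.
Set SMB = MC: 138.1 - 3.9Q = 48.2 + 3.1Q → Q* = 12.8429.
The Pigouvian subsidy equals MEB at Q*: 4.0 + 0.2×12.8429 = 6.5686.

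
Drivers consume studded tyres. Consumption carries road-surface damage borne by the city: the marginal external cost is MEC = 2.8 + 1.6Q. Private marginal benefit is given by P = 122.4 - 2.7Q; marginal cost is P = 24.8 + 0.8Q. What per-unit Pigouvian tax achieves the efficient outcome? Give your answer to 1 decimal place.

tax = 32.5 per unit

Social marginal benefit = demand − MEC = 119.6 - 4.3Q.
Set SMB = MC: 119.6 - 4.3Q = 24.8 + 0.8Q → Q* = 18.5882.
The Pigouvian tax equals MEC at Q*: 2.8 + 1.6×18.5882 = 32.5411.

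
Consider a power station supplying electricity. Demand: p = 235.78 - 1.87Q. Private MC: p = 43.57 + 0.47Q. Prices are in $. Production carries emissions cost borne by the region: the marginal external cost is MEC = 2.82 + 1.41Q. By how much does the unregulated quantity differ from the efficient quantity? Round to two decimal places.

Market equilibrium (private): 43.57 + 0.47Q = 235.78 - 1.87Q → Q_m = 82.1410.
Social marginal cost = private MC + MEC = 46.39 + 1.88Q.
Set SMC = demand: 46.39 + 1.88Q = 235.78 - 1.87Q → Q* = 50.5040.
Gap = |82.1410 − 50.5040| = 31.6370.

31.64 units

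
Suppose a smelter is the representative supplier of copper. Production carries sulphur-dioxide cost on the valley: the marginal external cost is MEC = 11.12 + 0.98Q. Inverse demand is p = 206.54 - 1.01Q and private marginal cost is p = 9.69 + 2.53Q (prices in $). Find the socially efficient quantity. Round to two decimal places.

Social marginal cost = private MC + MEC = 20.81 + 3.51Q.
Set SMC = demand: 20.81 + 3.51Q = 206.54 - 1.01Q → Q* = 41.0907.

Q* = 41.09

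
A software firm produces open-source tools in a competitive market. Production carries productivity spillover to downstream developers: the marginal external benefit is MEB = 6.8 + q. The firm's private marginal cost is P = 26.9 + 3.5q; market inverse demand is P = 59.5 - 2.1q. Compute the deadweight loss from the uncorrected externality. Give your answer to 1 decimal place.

Market equilibrium (private): 26.9 + 3.5q = 59.5 - 2.1q → q_m = 5.8214.
Social marginal cost = private MC − MEB = 20.1 + 2.5q.
Set SMC = demand: 20.1 + 2.5q = 59.5 - 2.1q → q* = 8.5652.
The loss is the area between SMC and demand from q* to q_m; with linear curves that's a triangle of height MEB(q_m).
DWL = ½ × 2.7438 × 12.6214 = 17.3153.

DWL = 17.3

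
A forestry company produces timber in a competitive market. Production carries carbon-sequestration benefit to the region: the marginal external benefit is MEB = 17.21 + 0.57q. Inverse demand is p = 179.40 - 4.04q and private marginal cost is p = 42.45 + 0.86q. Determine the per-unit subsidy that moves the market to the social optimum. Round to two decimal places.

subsidy = 37.50 per unit

Social marginal cost = private MC − MEB = 25.24 + 0.29q.
Set SMC = demand: 25.24 + 0.29q = 179.40 - 4.04q → q* = 35.6028.
The Pigouvian subsidy equals MEB at q*: 17.21 + 0.57×35.6028 = 37.5036.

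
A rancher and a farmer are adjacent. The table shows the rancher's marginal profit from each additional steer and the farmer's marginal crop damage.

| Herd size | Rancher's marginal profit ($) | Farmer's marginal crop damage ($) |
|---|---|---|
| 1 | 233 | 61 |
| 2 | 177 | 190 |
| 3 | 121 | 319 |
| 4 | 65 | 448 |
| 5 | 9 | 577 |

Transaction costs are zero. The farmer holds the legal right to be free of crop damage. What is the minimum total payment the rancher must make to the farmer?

Efficient level: marginal profit ≥ marginal crop damage through level 1, so k* = 1.
With the farmer holding the right, the rancher must at least compensate total damage at k*: 61 = 61.

$61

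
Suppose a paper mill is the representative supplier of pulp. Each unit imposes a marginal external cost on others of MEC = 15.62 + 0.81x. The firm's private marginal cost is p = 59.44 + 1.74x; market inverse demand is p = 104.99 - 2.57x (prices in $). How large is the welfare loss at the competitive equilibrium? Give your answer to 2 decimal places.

Market equilibrium (private): 59.44 + 1.74x = 104.99 - 2.57x → x_m = 10.5684.
Social marginal cost = private MC + MEC = 75.06 + 2.55x.
Set SMC = demand: 75.06 + 2.55x = 104.99 - 2.57x → x* = 5.8457.
Between x* and x_m the wedge SMC − demand runs linearly from 0 to MEC(x_m), so the loss is a triangle.
DWL = ½ × 4.7227 × 24.1804 = 57.0984.

DWL = $57.10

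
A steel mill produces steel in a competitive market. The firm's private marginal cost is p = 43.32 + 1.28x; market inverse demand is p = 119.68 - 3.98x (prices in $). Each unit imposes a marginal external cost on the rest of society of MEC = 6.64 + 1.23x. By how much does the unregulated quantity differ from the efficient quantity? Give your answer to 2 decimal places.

Market equilibrium (private): 43.32 + 1.28x = 119.68 - 3.98x → x_m = 14.5171.
Social marginal cost = private MC + MEC = 49.96 + 2.51x.
Set SMC = demand: 49.96 + 2.51x = 119.68 - 3.98x → x* = 10.7427.
Gap = |14.5171 − 10.7427| = 3.7744.

3.77 units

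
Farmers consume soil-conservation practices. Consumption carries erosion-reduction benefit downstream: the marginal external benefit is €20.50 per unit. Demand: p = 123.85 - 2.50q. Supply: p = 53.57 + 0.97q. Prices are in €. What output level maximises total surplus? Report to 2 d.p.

q* = 26.16

Social marginal benefit = demand + MEB = 144.35 - 2.50q.
Set SMB = MC: 144.35 - 2.50q = 53.57 + 0.97q → q* = 26.1614.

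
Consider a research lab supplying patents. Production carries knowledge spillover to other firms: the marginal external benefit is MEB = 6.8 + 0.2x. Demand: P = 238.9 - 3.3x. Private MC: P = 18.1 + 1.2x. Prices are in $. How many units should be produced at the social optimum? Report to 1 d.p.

x* = 52.9

Social marginal cost = private MC − MEB = 11.3 + x.
Set SMC = demand: 11.3 + x = 238.9 - 3.3x → x* = 52.9302.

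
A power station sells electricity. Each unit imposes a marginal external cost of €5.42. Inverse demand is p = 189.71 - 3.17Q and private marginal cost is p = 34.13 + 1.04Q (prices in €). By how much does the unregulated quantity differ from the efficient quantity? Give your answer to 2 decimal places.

Market equilibrium (private): 34.13 + 1.04Q = 189.71 - 3.17Q → Q_m = 36.9549.
Social marginal cost = private MC + MEC = 39.55 + 1.04Q.
Set SMC = demand: 39.55 + 1.04Q = 189.71 - 3.17Q → Q* = 35.6675.
Gap = |36.9549 − 35.6675| = 1.2874.

1.29 units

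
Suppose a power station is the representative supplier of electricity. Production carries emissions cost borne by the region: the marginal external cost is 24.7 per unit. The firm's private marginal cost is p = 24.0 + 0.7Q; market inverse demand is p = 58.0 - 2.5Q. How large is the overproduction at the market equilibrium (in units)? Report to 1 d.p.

7.7 units

Market equilibrium (private): 24.0 + 0.7Q = 58.0 - 2.5Q → Q_m = 10.6250.
Social marginal cost = private MC + MEC = 48.7 + 0.7Q.
Set SMC = demand: 48.7 + 0.7Q = 58.0 - 2.5Q → Q* = 2.9063.
Gap = |10.6250 − 2.9063| = 7.7187.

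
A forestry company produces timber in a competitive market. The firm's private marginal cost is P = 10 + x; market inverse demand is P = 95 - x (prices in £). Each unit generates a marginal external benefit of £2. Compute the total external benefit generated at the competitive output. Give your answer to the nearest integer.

Market equilibrium (private): 10 + x = 95 - x → x_m = 42.5000.
Total external benefit = MEB × x_m = 2 × 42.5000 = 85.0000.

£85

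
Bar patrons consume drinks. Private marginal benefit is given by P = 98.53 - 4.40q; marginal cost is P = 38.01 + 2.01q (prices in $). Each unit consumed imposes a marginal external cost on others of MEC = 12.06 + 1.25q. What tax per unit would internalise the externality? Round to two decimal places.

tax = $19.97 per unit

Social marginal benefit = demand − MEC = 86.47 - 5.65q.
Set SMB = MC: 86.47 - 5.65q = 38.01 + 2.01q → q* = 6.3264.
The Pigouvian tax equals MEC at q*: 12.06 + 1.25×6.3264 = 19.9680.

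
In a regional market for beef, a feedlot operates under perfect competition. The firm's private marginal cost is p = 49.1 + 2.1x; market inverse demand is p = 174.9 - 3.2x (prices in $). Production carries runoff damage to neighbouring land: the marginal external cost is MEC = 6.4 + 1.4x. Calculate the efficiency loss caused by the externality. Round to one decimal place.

Market equilibrium (private): 49.1 + 2.1x = 174.9 - 3.2x → x_m = 23.7358.
Social marginal cost = private MC + MEC = 55.5 + 3.5x.
Set SMC = demand: 55.5 + 3.5x = 174.9 - 3.2x → x* = 17.8209.
The welfare-loss triangle has base |x_m − x*| and height MEC(x_m) (the vertical gap between SMC and demand is zero at x* and MEC at x_m).
DWL = ½ × 5.9149 × 39.6302 = 117.2043.

DWL = $117.2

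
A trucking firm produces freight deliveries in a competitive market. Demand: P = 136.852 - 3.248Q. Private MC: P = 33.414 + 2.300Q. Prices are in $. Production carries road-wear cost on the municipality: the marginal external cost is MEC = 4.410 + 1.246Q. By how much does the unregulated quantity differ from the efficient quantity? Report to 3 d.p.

4.068 units

Market equilibrium (private): 33.414 + 2.300Q = 136.852 - 3.248Q → Q_m = 18.6442.
Social marginal cost = private MC + MEC = 37.824 + 3.546Q.
Set SMC = demand: 37.824 + 3.546Q = 136.852 - 3.248Q → Q* = 14.5758.
Gap = |18.6442 − 14.5758| = 4.0684.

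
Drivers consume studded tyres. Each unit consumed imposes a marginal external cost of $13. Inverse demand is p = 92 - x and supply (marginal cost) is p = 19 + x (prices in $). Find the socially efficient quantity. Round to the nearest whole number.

x* = 30

Social marginal benefit = demand − MEC = 79 - x.
Set SMB = MC: 79 - x = 19 + x → x* = 30.0000.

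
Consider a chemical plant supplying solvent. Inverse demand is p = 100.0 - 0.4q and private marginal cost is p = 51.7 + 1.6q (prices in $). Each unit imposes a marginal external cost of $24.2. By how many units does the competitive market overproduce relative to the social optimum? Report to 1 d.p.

Market equilibrium (private): 51.7 + 1.6q = 100.0 - 0.4q → q_m = 24.1500.
Social marginal cost = private MC + MEC = 75.9 + 1.6q.
Set SMC = demand: 75.9 + 1.6q = 100.0 - 0.4q → q* = 12.0500.
Gap = |24.1500 − 12.0500| = 12.1000.

12.1 units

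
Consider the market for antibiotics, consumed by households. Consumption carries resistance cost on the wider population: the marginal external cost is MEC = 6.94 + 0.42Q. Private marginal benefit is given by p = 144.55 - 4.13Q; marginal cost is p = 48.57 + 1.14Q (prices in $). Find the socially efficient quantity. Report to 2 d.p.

Social marginal benefit = demand − MEC = 137.61 - 4.55Q.
Set SMB = MC: 137.61 - 4.55Q = 48.57 + 1.14Q → Q* = 15.6485.

Q* = 15.65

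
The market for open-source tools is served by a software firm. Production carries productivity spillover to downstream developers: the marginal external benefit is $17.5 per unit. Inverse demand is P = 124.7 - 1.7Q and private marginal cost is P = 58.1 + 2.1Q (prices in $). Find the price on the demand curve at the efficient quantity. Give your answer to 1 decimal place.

P = $87.1

Social marginal cost = private MC − MEB = 40.6 + 2.1Q.
Set SMC = demand: 40.6 + 2.1Q = 124.7 - 1.7Q → Q* = 22.1316.
Consumer price on the demand curve at Q*: 124.7 − 1.7×22.1316 = 87.0763.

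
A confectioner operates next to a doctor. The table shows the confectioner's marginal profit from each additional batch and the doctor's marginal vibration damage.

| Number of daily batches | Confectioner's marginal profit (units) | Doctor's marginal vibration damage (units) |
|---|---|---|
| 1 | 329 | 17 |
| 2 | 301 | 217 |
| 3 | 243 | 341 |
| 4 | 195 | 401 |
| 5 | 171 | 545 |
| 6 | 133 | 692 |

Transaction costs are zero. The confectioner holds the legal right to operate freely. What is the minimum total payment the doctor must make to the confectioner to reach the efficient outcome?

742

Left alone the confectioner would choose level 6 (marginal profit stays positive).
Efficient level: k* = 2 (marginal profit ≥ marginal vibration damage through 2).
The doctor must at least cover the confectioner's forgone profit from cutting 6→2: 243 + 195 + 171 + 133 = 742.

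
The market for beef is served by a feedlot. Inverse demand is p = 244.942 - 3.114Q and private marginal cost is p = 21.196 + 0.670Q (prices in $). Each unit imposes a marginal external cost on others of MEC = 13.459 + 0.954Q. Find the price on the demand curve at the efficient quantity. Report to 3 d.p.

P = $106.733

Social marginal cost = private MC + MEC = 34.655 + 1.624Q.
Set SMC = demand: 34.655 + 1.624Q = 244.942 - 3.114Q → Q* = 44.3831.
Consumer price on the demand curve at Q*: 244.942 − 3.114×44.3831 = 106.7330.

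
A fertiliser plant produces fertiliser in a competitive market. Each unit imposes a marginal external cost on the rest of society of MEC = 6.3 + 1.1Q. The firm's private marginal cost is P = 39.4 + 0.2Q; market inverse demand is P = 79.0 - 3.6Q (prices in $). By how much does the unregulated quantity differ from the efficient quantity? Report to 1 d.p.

Market equilibrium (private): 39.4 + 0.2Q = 79.0 - 3.6Q → Q_m = 10.4211.
Social marginal cost = private MC + MEC = 45.7 + 1.3Q.
Set SMC = demand: 45.7 + 1.3Q = 79.0 - 3.6Q → Q* = 6.7959.
Gap = |10.4211 − 6.7959| = 3.6252.

3.6 units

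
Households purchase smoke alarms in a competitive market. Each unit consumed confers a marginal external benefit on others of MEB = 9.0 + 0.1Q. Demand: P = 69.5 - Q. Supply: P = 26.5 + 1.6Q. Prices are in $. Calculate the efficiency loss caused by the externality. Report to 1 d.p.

DWL = $22.7

Market equilibrium (private): 26.5 + 1.6Q = 69.5 - Q → Q_m = 16.5385.
Social marginal benefit = demand + MEB = 78.5 - 0.9Q.
Set SMB = MC: 78.5 - 0.9Q = 26.5 + 1.6Q → Q* = 20.8000.
The loss is the area between SMB and MC from Q* to Q_m; with linear curves that's a triangle of height MEB(Q_m).
DWL = ½ × 4.2615 × 10.6538 = 22.7006.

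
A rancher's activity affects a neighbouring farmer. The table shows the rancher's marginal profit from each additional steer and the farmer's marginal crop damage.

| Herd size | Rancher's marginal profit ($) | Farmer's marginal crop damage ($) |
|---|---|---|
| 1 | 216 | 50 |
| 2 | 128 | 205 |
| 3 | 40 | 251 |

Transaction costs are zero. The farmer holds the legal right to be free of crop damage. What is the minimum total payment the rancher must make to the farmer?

Efficient level: marginal profit ≥ marginal crop damage through level 1, so k* = 1.
With the farmer holding the right, the rancher must at least compensate total damage at k*: 50 = 50.

$50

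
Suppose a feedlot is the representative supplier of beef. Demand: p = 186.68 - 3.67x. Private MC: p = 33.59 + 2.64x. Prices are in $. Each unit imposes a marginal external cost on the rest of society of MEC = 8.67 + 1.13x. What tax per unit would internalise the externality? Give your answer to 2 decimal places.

tax = $30.60 per unit

Social marginal cost = private MC + MEC = 42.26 + 3.77x.
Set SMC = demand: 42.26 + 3.77x = 186.68 - 3.67x → x* = 19.4113.
The Pigouvian tax equals MEC at x*: 8.67 + 1.13×19.4113 = 30.6048.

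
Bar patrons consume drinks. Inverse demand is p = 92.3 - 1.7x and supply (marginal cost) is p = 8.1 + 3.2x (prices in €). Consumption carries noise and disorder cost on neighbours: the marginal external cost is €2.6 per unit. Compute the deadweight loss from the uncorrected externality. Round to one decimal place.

Market equilibrium (private): 8.1 + 3.2x = 92.3 - 1.7x → x_m = 17.1837.
Social marginal benefit = demand − MEC = 89.7 - 1.7x.
Set SMB = MC: 89.7 - 1.7x = 8.1 + 3.2x → x* = 16.6531.
Between x* and x_m the wedge MC − SMB runs linearly from 0 to MEC(x_m), so the loss is a triangle.
DWL = ½ × 0.5306 × 2.6000 = 0.6898.

DWL = €0.7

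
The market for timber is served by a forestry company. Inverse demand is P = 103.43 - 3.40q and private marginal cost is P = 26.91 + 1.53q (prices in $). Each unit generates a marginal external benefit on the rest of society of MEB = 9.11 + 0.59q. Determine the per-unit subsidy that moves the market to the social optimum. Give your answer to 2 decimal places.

Social marginal cost = private MC − MEB = 17.80 + 0.94q.
Set SMC = demand: 17.80 + 0.94q = 103.43 - 3.40q → q* = 19.7304.
The Pigouvian subsidy equals MEB at q*: 9.11 + 0.59×19.7304 = 20.7509.

subsidy = $20.75 per unit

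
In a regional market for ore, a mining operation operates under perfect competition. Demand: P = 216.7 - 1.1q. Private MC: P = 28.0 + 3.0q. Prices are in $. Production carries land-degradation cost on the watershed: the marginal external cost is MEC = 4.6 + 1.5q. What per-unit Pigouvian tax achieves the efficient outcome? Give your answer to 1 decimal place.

tax = $53.9 per unit

Social marginal cost = private MC + MEC = 32.6 + 4.5q.
Set SMC = demand: 32.6 + 4.5q = 216.7 - 1.1q → q* = 32.8750.
The Pigouvian tax equals MEC at q*: 4.6 + 1.5×32.8750 = 53.9125.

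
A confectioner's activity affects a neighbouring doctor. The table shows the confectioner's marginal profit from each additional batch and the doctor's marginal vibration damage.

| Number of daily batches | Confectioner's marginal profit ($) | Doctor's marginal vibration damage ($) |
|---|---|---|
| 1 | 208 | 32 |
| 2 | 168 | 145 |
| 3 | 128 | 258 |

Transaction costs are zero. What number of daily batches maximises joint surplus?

Bargaining reaches the level where marginal profit last exceeds marginal vibration damage.
That holds through level 2 (168 ≥ 145) but not at 3 (128 < 258).

2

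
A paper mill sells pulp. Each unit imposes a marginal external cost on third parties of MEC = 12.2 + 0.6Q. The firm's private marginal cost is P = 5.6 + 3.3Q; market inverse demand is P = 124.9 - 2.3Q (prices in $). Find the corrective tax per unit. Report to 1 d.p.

Social marginal cost = private MC + MEC = 17.8 + 3.9Q.
Set SMC = demand: 17.8 + 3.9Q = 124.9 - 2.3Q → Q* = 17.2742.
The Pigouvian tax equals MEC at Q*: 12.2 + 0.6×17.2742 = 22.5645.

tax = $22.6 per unit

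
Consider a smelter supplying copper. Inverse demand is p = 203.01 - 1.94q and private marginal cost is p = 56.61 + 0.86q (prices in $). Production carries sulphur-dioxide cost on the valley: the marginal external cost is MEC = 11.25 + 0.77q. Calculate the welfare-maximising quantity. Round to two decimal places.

Social marginal cost = private MC + MEC = 67.86 + 1.63q.
Set SMC = demand: 67.86 + 1.63q = 203.01 - 1.94q → q* = 37.8571.

q* = 37.86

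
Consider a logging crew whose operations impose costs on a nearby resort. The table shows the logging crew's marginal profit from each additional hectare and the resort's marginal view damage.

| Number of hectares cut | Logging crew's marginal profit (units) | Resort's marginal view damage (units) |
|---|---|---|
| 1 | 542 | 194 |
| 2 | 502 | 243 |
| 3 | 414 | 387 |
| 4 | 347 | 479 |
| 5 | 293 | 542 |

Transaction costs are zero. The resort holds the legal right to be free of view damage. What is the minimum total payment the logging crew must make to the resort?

824

Efficient level: marginal profit ≥ marginal view damage through level 3, so k* = 3.
With the resort holding the right, the logging crew must at least compensate total damage at k*: 194 + 243 + 387 = 824.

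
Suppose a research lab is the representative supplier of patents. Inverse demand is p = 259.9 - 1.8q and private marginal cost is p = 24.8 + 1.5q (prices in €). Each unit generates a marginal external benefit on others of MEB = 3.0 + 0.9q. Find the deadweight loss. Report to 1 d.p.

DWL = €938.5

Market equilibrium (private): 24.8 + 1.5q = 259.9 - 1.8q → q_m = 71.2424.
Social marginal cost = private MC − MEB = 21.8 + 0.6q.
Set SMC = demand: 21.8 + 0.6q = 259.9 - 1.8q → q* = 99.2083.
The welfare-loss triangle has base |q_m − q*| and height MEB(q_m) (the vertical gap between SMC and demand is zero at q* and MEB at q_m).
DWL = ½ × 27.9659 × 67.1182 = 938.5104.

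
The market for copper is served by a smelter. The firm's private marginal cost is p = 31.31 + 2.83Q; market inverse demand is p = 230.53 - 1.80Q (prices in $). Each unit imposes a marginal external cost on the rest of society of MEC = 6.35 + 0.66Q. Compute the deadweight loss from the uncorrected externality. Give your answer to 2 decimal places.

DWL = $114.13

Market equilibrium (private): 31.31 + 2.83Q = 230.53 - 1.80Q → Q_m = 43.0281.
Social marginal cost = private MC + MEC = 37.66 + 3.49Q.
Set SMC = demand: 37.66 + 3.49Q = 230.53 - 1.80Q → Q* = 36.4594.
Between Q* and Q_m the wedge SMC − demand runs linearly from 0 to MEC(Q_m), so the loss is a triangle.
DWL = ½ × 6.5687 × 34.7485 = 114.1262.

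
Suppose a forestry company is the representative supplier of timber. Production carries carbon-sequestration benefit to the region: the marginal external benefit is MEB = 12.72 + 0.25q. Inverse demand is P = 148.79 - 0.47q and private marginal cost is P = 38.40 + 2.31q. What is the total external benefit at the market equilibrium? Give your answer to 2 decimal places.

702.19

Market equilibrium (private): 38.40 + 2.31q = 148.79 - 0.47q → q_m = 39.7086.
Total external benefit = ∫₀^{q_m} (12.72 + 0.25q) dq = 12.72×39.7086 + ½×0.25×39.7086² = 702.1900.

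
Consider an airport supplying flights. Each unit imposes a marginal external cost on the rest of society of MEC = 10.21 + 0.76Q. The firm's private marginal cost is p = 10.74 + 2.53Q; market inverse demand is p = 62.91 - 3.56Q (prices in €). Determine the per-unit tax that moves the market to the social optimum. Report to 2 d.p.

tax = €14.87 per unit

Social marginal cost = private MC + MEC = 20.95 + 3.29Q.
Set SMC = demand: 20.95 + 3.29Q = 62.91 - 3.56Q → Q* = 6.1255.
The Pigouvian tax equals MEC at Q*: 10.21 + 0.76×6.1255 = 14.8654.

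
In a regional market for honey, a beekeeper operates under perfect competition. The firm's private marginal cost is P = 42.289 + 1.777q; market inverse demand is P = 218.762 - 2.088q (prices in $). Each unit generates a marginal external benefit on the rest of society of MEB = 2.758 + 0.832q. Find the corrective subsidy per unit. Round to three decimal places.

subsidy = $51.924 per unit

Social marginal cost = private MC − MEB = 39.531 + 0.945q.
Set SMC = demand: 39.531 + 0.945q = 218.762 - 2.088q → q* = 59.0936.
The Pigouvian subsidy equals MEB at q*: 2.758 + 0.832×59.0936 = 51.9239.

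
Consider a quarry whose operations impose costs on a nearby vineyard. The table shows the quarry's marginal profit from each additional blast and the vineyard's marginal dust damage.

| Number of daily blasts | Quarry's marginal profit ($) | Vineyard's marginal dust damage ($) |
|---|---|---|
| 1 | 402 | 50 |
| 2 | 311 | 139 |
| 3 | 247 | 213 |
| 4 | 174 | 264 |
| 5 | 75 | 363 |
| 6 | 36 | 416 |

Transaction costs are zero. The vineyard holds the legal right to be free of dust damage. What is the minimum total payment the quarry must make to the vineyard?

$402

Efficient level: marginal profit ≥ marginal dust damage through level 3, so k* = 3.
With the vineyard holding the right, the quarry must at least compensate total damage at k*: 50 + 139 + 213 = 402.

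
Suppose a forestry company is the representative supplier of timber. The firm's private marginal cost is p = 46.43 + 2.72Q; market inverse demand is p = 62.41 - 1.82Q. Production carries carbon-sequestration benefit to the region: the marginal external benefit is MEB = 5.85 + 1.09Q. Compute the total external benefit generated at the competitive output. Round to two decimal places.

Market equilibrium (private): 46.43 + 2.72Q = 62.41 - 1.82Q → Q_m = 3.5198.
Total external benefit = ∫₀^{Q_m} (5.85 + 1.09Q) dQ = 5.85×3.5198 + ½×1.09×3.5198² = 27.3428.

27.34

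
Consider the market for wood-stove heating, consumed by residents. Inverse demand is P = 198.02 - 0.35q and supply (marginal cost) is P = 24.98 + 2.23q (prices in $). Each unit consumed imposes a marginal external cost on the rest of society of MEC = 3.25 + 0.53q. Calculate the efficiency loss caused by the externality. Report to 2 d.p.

DWL = $241.99

Market equilibrium (private): 24.98 + 2.23q = 198.02 - 0.35q → q_m = 67.0698.
Social marginal benefit = demand − MEC = 194.77 - 0.88q.
Set SMB = MC: 194.77 - 0.88q = 24.98 + 2.23q → q* = 54.5949.
Between q* and q_m the wedge MC − SMB runs linearly from 0 to MEC(q_m), so the loss is a triangle.
DWL = ½ × 12.4749 × 38.7970 = 241.9943.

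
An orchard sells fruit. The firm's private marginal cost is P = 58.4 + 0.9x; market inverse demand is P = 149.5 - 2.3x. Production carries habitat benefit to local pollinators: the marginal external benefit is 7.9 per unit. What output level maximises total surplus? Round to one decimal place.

x* = 30.9

Social marginal cost = private MC − MEB = 50.5 + 0.9x.
Set SMC = demand: 50.5 + 0.9x = 149.5 - 2.3x → x* = 30.9375.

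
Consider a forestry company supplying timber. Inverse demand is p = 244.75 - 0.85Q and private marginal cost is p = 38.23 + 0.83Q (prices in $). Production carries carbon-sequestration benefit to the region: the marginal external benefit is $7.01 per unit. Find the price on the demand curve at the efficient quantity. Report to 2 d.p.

Social marginal cost = private MC − MEB = 31.22 + 0.83Q.
Set SMC = demand: 31.22 + 0.83Q = 244.75 - 0.85Q → Q* = 127.1012.
Consumer price on the demand curve at Q*: 244.75 − 0.85×127.1012 = 136.7140.

P = $136.71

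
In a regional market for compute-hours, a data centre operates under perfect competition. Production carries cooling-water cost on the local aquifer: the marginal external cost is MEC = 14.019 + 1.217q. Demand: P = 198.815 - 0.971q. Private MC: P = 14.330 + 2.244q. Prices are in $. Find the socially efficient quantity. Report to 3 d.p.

q* = 38.463

Social marginal cost = private MC + MEC = 28.349 + 3.461q.
Set SMC = demand: 28.349 + 3.461q = 198.815 - 0.971q → q* = 38.4625.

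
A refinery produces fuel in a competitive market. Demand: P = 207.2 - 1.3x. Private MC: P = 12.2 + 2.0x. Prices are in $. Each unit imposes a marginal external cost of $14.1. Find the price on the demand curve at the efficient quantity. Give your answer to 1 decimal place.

P = $135.9

Social marginal cost = private MC + MEC = 26.3 + 2.0x.
Set SMC = demand: 26.3 + 2.0x = 207.2 - 1.3x → x* = 54.8182.
Consumer price on the demand curve at x*: 207.2 − 1.3×54.8182 = 135.9363.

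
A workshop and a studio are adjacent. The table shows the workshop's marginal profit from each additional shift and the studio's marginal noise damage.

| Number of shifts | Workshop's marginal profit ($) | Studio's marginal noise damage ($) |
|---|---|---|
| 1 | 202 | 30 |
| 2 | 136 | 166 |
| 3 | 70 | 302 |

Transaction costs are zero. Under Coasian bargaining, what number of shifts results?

1

Bargaining reaches the level where marginal profit last exceeds marginal noise damage.
That holds through level 1 (202 ≥ 30) but not at 2 (136 < 166).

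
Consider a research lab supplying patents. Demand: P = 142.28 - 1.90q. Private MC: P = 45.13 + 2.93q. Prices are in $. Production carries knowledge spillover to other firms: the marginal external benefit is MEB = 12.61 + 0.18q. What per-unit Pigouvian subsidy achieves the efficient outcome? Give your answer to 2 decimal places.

Social marginal cost = private MC − MEB = 32.52 + 2.75q.
Set SMC = demand: 32.52 + 2.75q = 142.28 - 1.90q → q* = 23.6043.
The Pigouvian subsidy equals MEB at q*: 12.61 + 0.18×23.6043 = 16.8588.

subsidy = $16.86 per unit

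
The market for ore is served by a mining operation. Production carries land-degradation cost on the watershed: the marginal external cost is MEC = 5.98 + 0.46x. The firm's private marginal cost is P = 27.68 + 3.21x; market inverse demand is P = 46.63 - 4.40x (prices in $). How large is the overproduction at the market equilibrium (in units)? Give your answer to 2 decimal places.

0.88 units

Market equilibrium (private): 27.68 + 3.21x = 46.63 - 4.40x → x_m = 2.4901.
Social marginal cost = private MC + MEC = 33.66 + 3.67x.
Set SMC = demand: 33.66 + 3.67x = 46.63 - 4.40x → x* = 1.6072.
Gap = |2.4901 − 1.6072| = 0.8829.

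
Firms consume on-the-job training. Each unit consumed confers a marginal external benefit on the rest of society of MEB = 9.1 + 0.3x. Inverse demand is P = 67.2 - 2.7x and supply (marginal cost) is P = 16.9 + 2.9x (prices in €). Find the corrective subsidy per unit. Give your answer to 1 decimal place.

Social marginal benefit = demand + MEB = 76.3 - 2.4x.
Set SMB = MC: 76.3 - 2.4x = 16.9 + 2.9x → x* = 11.2075.
The Pigouvian subsidy equals MEB at x*: 9.1 + 0.3×11.2075 = 12.4623.

subsidy = €12.5 per unit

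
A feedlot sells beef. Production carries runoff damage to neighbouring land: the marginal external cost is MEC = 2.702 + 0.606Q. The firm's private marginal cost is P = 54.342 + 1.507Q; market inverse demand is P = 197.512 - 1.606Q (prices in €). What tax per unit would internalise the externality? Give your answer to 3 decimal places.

tax = €25.591 per unit

Social marginal cost = private MC + MEC = 57.044 + 2.113Q.
Set SMC = demand: 57.044 + 2.113Q = 197.512 - 1.606Q → Q* = 37.7704.
The Pigouvian tax equals MEC at Q*: 2.702 + 0.606×37.7704 = 25.5909.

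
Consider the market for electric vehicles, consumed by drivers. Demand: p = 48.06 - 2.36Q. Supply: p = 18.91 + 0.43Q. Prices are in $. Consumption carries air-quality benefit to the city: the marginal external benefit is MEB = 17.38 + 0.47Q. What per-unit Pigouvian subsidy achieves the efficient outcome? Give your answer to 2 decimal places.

subsidy = $26.81 per unit

Social marginal benefit = demand + MEB = 65.44 - 1.89Q.
Set SMB = MC: 65.44 - 1.89Q = 18.91 + 0.43Q → Q* = 20.0560.
The Pigouvian subsidy equals MEB at Q*: 17.38 + 0.47×20.0560 = 26.8063.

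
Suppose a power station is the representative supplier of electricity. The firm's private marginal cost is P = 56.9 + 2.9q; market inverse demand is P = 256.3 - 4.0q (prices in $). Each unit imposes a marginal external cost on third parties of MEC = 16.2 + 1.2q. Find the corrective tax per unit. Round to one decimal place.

tax = $43.3 per unit

Social marginal cost = private MC + MEC = 73.1 + 4.1q.
Set SMC = demand: 73.1 + 4.1q = 256.3 - 4.0q → q* = 22.6173.
The Pigouvian tax equals MEC at q*: 16.2 + 1.2×22.6173 = 43.3408.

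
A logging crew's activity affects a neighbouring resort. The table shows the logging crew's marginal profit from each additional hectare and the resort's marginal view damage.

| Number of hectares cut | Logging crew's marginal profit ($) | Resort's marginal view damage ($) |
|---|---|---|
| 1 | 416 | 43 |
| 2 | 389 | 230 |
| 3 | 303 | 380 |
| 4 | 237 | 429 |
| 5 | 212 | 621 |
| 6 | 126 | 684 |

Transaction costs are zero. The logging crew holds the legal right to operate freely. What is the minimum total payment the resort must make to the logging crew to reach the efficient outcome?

$878

Left alone the logging crew would choose level 6 (marginal profit stays positive).
Efficient level: k* = 2 (marginal profit ≥ marginal view damage through 2).
The resort must at least cover the logging crew's forgone profit from cutting 6→2: 303 + 237 + 212 + 126 = 878.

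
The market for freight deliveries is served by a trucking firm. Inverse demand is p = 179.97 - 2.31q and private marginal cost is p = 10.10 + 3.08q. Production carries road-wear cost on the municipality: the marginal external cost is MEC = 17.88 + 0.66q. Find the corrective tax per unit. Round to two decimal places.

Social marginal cost = private MC + MEC = 27.98 + 3.74q.
Set SMC = demand: 27.98 + 3.74q = 179.97 - 2.31q → q* = 25.1223.
The Pigouvian tax equals MEC at q*: 17.88 + 0.66×25.1223 = 34.4607.

tax = 34.46 per unit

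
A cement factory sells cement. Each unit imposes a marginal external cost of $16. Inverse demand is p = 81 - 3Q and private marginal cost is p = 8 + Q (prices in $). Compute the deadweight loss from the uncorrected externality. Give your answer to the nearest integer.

Market equilibrium (private): 8 + Q = 81 - 3Q → Q_m = 18.2500.
Social marginal cost = private MC + MEC = 24 + Q.
Set SMC = demand: 24 + Q = 81 - 3Q → Q* = 14.2500.
The loss is the area between SMC and demand from Q* to Q_m; with linear curves that's a triangle of height MEC(Q_m).
DWL = ½ × 4.0000 × 16.0000 = 32.0000.

DWL = $32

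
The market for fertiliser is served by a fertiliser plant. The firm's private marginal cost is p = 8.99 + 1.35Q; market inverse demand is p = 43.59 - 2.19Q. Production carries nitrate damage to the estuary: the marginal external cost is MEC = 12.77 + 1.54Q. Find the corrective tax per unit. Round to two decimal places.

Social marginal cost = private MC + MEC = 21.76 + 2.89Q.
Set SMC = demand: 21.76 + 2.89Q = 43.59 - 2.19Q → Q* = 4.2972.
The Pigouvian tax equals MEC at Q*: 12.77 + 1.54×4.2972 = 19.3877.

tax = 19.39 per unit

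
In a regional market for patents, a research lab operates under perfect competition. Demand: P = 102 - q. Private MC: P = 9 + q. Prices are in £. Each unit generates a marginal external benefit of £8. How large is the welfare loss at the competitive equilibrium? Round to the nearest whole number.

DWL = £16

Market equilibrium (private): 9 + q = 102 - q → q_m = 46.5000.
Social marginal cost = private MC − MEB = 1 + q.
Set SMC = demand: 1 + q = 102 - q → q* = 50.5000.
The loss is the area between SMC and demand from q* to q_m; with linear curves that's a triangle of height MEB(q_m).
DWL = ½ × 4.0000 × 8.0000 = 16.0000.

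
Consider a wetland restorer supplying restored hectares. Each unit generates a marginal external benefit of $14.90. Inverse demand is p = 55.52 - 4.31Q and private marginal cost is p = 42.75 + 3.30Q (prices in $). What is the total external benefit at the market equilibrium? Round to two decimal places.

Market equilibrium (private): 42.75 + 3.30Q = 55.52 - 4.31Q → Q_m = 1.6781.
Total external benefit = MEB × Q_m = 14.90 × 1.6781 = 25.0037.

$25.00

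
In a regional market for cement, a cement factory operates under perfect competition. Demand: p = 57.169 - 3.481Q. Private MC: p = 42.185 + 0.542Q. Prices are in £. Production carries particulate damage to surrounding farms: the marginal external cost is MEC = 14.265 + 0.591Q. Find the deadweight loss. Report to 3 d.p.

DWL = £29.382

Market equilibrium (private): 42.185 + 0.542Q = 57.169 - 3.481Q → Q_m = 3.7246.
Social marginal cost = private MC + MEC = 56.450 + 1.133Q.
Set SMC = demand: 56.450 + 1.133Q = 57.169 - 3.481Q → Q* = 0.1558.
The loss is the area between SMC and demand from Q* to Q_m; with linear curves that's a triangle of height MEC(Q_m).
DWL = ½ × 3.5688 × 16.4662 = 29.3823.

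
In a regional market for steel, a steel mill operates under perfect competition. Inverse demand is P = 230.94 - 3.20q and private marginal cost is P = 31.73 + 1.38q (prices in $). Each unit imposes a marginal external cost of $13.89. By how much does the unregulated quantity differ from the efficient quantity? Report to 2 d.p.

Market equilibrium (private): 31.73 + 1.38q = 230.94 - 3.20q → q_m = 43.4956.
Social marginal cost = private MC + MEC = 45.62 + 1.38q.
Set SMC = demand: 45.62 + 1.38q = 230.94 - 3.20q → q* = 40.4629.
Gap = |43.4956 − 40.4629| = 3.0327.

3.03 units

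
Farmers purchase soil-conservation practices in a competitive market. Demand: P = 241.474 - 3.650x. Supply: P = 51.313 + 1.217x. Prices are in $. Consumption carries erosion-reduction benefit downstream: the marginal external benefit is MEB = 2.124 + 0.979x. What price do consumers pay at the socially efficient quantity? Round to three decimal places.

P = $60.960

Social marginal benefit = demand + MEB = 243.598 - 2.671x.
Set SMB = MC: 243.598 - 2.671x = 51.313 + 1.217x → x* = 49.4560.
Consumer price on the demand curve at x*: 241.474 − 3.650×49.4560 = 60.9596.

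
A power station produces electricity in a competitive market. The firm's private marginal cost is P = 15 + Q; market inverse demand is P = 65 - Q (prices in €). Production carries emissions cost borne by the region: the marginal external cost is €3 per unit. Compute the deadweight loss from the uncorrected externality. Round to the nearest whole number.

Market equilibrium (private): 15 + Q = 65 - Q → Q_m = 25.0000.
Social marginal cost = private MC + MEC = 18 + Q.
Set SMC = demand: 18 + Q = 65 - Q → Q* = 23.5000.
Between Q* and Q_m the wedge SMC − demand runs linearly from 0 to MEC(Q_m), so the loss is a triangle.
DWL = ½ × 1.5000 × 3.0000 = 2.2500.

DWL = €2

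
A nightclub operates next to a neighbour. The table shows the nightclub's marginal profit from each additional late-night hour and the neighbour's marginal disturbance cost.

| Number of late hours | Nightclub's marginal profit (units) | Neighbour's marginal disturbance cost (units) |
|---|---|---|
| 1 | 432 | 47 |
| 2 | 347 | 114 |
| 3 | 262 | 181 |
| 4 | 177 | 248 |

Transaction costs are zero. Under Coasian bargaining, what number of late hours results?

3

Bargaining reaches the level where marginal profit last exceeds marginal disturbance cost.
That holds through level 3 (262 ≥ 181) but not at 4 (177 < 248).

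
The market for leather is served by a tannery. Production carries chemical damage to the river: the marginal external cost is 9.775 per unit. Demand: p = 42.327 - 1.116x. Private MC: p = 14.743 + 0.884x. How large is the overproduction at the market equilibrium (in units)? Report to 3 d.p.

4.888 units

Market equilibrium (private): 14.743 + 0.884x = 42.327 - 1.116x → x_m = 13.7920.
Social marginal cost = private MC + MEC = 24.518 + 0.884x.
Set SMC = demand: 24.518 + 0.884x = 42.327 - 1.116x → x* = 8.9045.
Gap = |13.7920 − 8.9045| = 4.8875.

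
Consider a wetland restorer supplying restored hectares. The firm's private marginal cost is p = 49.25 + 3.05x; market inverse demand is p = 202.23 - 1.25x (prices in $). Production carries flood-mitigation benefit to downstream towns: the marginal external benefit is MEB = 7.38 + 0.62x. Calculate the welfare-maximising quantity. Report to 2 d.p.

x* = 43.58

Social marginal cost = private MC − MEB = 41.87 + 2.43x.
Set SMC = demand: 41.87 + 2.43x = 202.23 - 1.25x → x* = 43.5761.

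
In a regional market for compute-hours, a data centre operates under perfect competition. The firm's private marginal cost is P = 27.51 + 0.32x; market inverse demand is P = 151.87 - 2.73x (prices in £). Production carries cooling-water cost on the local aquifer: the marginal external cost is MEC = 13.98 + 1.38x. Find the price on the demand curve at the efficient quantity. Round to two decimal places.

P = £83.85

Social marginal cost = private MC + MEC = 41.49 + 1.70x.
Set SMC = demand: 41.49 + 1.70x = 151.87 - 2.73x → x* = 24.9165.
Consumer price on the demand curve at x*: 151.87 − 2.73×24.9165 = 83.8480.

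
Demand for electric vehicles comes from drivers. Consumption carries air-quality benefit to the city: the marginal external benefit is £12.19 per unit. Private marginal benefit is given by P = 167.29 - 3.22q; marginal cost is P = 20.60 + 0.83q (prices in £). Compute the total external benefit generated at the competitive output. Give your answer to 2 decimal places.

Market equilibrium (private): 20.60 + 0.83q = 167.29 - 3.22q → q_m = 36.2198.
Total external benefit = MEB × q_m = 12.19 × 36.2198 = 441.5194.

£441.52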